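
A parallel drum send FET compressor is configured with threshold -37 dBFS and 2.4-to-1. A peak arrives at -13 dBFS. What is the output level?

-27 dBFS

Overshoot: -13 − (-37) = 24 dB.
2.4:1 compression reduces that to 24/2.4 = 10 dB over.
So the level is -37 + 10 = -27 dBFS.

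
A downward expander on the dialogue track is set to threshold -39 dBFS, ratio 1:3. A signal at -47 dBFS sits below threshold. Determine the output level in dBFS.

The input is 8 dB below the -39 dBFS threshold.
A 1:3 expander multiplies undershoot by 3: 8 × 3 = 24 dB below threshold.
Output = -39 − 24 = -63 dBFS.

-63 dBFS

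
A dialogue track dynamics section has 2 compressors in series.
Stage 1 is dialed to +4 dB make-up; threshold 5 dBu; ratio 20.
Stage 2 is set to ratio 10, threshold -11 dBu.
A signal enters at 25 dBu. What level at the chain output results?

Stage 1: overshoot 20 dB → 20/20 = 1 dB → 6 dBu; +4 dB make-up → 10 dBu.
Stage 2: overshoot 21 dB → 21/10 = 2.1 dB → -8.9 dBu.

-8.9 dBu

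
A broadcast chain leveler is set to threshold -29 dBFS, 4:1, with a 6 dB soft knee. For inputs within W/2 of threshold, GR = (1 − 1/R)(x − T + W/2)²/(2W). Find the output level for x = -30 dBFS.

x − T + W/2 = -30 − (-29) + 3 = 2.
GR = (1 − 1/4) × 2² / 12 = 0.75 × 4 / 12 = 0.25 dB.
Output = -30 − 0.25 = -30.25 dBFS.

-30.25 dBFS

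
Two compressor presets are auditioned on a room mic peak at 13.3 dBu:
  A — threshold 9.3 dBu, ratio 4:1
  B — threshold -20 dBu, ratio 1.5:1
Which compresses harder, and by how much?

B, by 8.1 dB

A: GR = 4 − 4/4 = 3 dB.
B: GR = 33.3 − 33.3/1.5 = 11.1 dB.
B reduces 8.1 dB more.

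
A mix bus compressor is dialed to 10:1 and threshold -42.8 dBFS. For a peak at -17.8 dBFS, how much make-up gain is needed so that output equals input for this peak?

The peak compresses to -42.8 + 25/10 = -40.3 dBFS.
To reach -17.8 dBFS requires -17.8 − (-40.3) = 22.5 dB of make-up.

22.5 dB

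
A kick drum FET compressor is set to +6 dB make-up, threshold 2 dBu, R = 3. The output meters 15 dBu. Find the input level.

Remove make-up: 15 − 6 = 9 dBu.
Post-compression overshoot = 9 − 2 = 7 dB.
Undo the ratio: input overshoot = 7 × 3 = 21 dB, giving input = 23 dBu.

23 dBu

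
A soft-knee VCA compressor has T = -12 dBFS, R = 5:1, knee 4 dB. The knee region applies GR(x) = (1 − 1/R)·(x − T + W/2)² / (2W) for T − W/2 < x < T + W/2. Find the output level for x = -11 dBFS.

-11.9 dBFS

x − T + W/2 = -11 − (-12) + 2 = 3.
GR = (1 − 1/5) × 3² / 8 = 0.8 × 9 / 8 = 0.9 dB.
Output = -11 − 0.9 = -11.9 dBFS.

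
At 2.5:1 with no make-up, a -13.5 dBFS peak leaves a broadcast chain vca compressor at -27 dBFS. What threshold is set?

-36 dBFS

Let T be the threshold. Output overshoot = (input overshoot)/R, so -27 − T = (-13.5 − T)/2.5.
2.5·(-27 − T) = -13.5 − T → 1.5·T = -67.5 − (-13.5) = -54.
T = -54/1.5 = -36 dBFS.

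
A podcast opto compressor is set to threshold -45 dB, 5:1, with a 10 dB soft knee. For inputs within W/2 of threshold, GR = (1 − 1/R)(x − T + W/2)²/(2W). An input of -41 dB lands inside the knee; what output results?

-44.24 dB

x − T + W/2 = -41 − (-45) + 5 = 9.
GR = (1 − 1/5) × 9² / 20 = 0.8 × 81 / 20 = 3.24 dB.
Output = -41 − 3.24 = -44.24 dB.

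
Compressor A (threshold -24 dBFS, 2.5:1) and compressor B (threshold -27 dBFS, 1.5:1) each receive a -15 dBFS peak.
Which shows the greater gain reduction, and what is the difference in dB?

A, by 1.4 dB

A: overshoot 9 dB → output overshoot 3.6 dB → GR 5.4 dB.
B: overshoot 12 dB → output overshoot 8 dB → GR 4 dB.
Difference: 1.4 dB in favour of A.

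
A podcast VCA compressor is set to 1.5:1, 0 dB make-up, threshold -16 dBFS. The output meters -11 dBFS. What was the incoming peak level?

Post-compression overshoot = -11 − (-16) = 5 dB.
Input overshoot = R × output overshoot = 7.5 dB → input = -16 + 7.5 = -8.5 dBFS.

-8.5 dBFS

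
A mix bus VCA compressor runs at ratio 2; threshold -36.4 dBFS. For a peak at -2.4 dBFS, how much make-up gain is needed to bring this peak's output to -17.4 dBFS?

2 dB

The peak compresses to -36.4 + 34/2 = -19.4 dBFS.
To reach -17.4 dBFS requires -17.4 − (-19.4) = 2 dB of make-up.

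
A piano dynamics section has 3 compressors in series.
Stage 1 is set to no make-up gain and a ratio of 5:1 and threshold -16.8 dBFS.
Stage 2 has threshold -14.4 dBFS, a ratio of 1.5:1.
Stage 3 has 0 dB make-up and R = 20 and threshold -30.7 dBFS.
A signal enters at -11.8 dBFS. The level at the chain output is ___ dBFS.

Stage 1: overshoot 5 dB → 5/5 = 1 dB → -15.8 dBFS.
Stage 2: -15.8 dBFS ≤ -14.4 dBFS, so stage 2 doesn't engage; output -15.8 dBFS.
Stage 3: -15.8 dBFS is 14.9 dB over -30.7 dBFS; at 20:1 that becomes 0.745 dB over, giving -29.955 dBFS.

-29.955 dBFS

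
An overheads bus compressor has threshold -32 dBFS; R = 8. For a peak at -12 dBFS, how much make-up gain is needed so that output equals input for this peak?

The peak compresses to -32 + 20/8 = -29.5 dBFS.
To reach -12 dBFS requires -12 − (-29.5) = 17.5 dB of make-up.

17.5 dB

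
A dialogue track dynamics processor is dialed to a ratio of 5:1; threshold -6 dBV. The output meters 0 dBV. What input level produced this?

24 dBV

The compressed level sits 0 − (-6) = 6 dB over threshold.
Undo the ratio: input overshoot = 6 × 5 = 30 dB, giving input = 24 dBV.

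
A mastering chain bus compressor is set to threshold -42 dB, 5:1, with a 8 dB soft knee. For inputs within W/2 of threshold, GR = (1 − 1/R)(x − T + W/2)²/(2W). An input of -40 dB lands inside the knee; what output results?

x − T + W/2 = -40 − (-42) + 4 = 6.
GR = (1 − 1/5) × 6² / 16 = 0.8 × 36 / 16 = 1.8 dB.
Output = -40 − 1.8 = -41.8 dB.

-41.8 dB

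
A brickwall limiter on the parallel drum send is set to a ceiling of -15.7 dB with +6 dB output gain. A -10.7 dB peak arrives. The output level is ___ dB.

At ∞:1, everything above -15.7 dB is held at the ceiling.
Output gain then adds 6 dB: -15.7 + 6 = -9.7 dB.

-9.7 dB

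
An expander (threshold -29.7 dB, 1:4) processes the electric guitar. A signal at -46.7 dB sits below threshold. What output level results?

-97.7 dB

Undershoot = (-29.7) − (-46.7) = 17 dB.
At 1:4, that expands to 68 dB under threshold.
Output = -29.7 − 68 = -97.7 dB.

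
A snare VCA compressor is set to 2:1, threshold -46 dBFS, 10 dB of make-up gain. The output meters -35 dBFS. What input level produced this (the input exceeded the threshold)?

Stripping the +10 dB make-up gives -45 dBFS at the gain stage.
The compressed level sits -45 − (-46) = 1 dB over threshold.
Input overshoot = R × output overshoot = 2 dB → input = -46 + 2 = -44 dBFS.

-44 dBFS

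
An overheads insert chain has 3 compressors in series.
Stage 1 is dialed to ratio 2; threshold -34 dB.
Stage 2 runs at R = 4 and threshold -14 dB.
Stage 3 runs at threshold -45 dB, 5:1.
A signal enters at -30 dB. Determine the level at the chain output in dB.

Stage 1: -30 dB is 4 dB over -34 dB; at 2:1 that becomes 2 dB over, giving -32 dB.
Stage 2: -32 dB is at or below the -14 dB threshold — no compression; output -32 dB.
Stage 3: 13 dB above -45 dB, reduced 5:1 to 2.6 dB above → -42.4 dB.

-42.4 dB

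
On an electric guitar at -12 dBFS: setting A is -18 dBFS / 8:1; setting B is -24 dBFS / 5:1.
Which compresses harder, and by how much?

B, by 4.35 dB

A: GR = 6 − 6/8 = 5.25 dB.
B: GR = 12 − 12/5 = 9.6 dB.
B reduces 4.35 dB more.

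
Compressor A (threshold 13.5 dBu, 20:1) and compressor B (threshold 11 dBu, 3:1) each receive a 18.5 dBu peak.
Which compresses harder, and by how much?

B, by 0.25 dB

A: overshoot 5 dB → output overshoot 0.25 dB → GR 4.75 dB.
B: overshoot 7.5 dB → output overshoot 2.5 dB → GR 5 dB.
B reduces 0.25 dB more.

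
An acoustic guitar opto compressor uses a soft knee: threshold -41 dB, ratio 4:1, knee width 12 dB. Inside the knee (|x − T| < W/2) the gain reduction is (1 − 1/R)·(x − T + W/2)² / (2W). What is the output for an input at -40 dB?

-41.53125 dB

x − T + W/2 = -40 − (-41) + 6 = 7.
GR = (1 − 1/4) × 7² / 24 = 0.75 × 49 / 24 = 1.53125 dB.
Output = -40 − 1.53125 = -41.53125 dB.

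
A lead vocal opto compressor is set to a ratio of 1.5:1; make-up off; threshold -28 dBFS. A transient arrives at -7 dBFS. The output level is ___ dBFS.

Overshoot: -7 − (-28) = 21 dB.
The 21 dB excess becomes 14 dB after 1.5:1 reduction.
So the level is -28 + 14 = -14 dBFS.

-14 dBFS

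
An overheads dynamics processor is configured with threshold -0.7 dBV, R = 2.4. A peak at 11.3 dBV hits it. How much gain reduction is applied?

11.3 dBV exceeds the threshold by 12 dB.
A 2.4:1 ratio leaves 5 dB of that excess.
GR = overshoot in − overshoot out = 12 − 5 = 7 dB.

7 dB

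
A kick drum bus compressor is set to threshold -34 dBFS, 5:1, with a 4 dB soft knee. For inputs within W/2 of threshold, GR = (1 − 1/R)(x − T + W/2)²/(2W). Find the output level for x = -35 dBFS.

-35.1 dBFS

x − T + W/2 = -35 − (-34) + 2 = 1.
GR = (1 − 1/5) × 1² / 8 = 0.8 × 1 / 8 = 0.1 dB.
Output = -35 − 0.1 = -35.1 dBFS.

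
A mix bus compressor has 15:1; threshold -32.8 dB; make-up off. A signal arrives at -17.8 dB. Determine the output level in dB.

-31.8 dB

The input is 15 dB above the -32.8 dB threshold.
15:1 compression reduces that to 15/15 = 1 dB over.
So the level is -32.8 + 1 = -31.8 dB.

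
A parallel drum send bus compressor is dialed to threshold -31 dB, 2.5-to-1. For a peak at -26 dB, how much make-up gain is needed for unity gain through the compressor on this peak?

3 dB

Without make-up, output = threshold + overshoot/2.5 = -31 + 2 = -29 dB.
Gap to target: 3 dB.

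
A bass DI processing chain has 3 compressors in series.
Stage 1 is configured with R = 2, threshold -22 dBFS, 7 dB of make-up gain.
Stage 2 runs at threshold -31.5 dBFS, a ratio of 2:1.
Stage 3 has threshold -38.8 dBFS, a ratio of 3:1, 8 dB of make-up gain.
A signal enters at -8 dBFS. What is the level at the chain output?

-24.45 dBFS

Stage 1: overshoot 14 dB → 14/2 = 7 dB → -15 dBFS; +7 dB make-up → -8 dBFS.
Stage 2: 23.5 dB above -31.5 dBFS, reduced 2:1 to 11.75 dB above → -19.75 dBFS.
Stage 3: -19.75 dBFS is 19.05 dB over -38.8 dBFS; at 3:1 that becomes 6.35 dB over, giving -32.45 dBFS; +8 dB make-up → -24.45 dBFS.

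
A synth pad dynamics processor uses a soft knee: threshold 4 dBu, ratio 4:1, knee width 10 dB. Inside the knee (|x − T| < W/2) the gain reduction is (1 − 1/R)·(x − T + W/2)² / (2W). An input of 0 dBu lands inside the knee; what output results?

-0.0375 dBu

x − T + W/2 = 0 − 4 + 5 = 1.
GR = (1 − 1/4) × 1² / 20 = 0.75 × 1 / 20 = 0.0375 dB.
Output = 0 − 0.0375 = -0.0375 dBu.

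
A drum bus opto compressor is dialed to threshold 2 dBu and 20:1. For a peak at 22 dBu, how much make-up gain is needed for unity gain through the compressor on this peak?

Without make-up, output = threshold + overshoot/20 = 2 + 1 = 3 dBu.
Gap to target: 19 dB.

19 dB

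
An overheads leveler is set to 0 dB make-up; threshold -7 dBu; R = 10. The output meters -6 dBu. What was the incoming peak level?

The compressed level sits -6 − (-7) = 1 dB over threshold.
Undo the ratio: input overshoot = 1 × 10 = 10 dB, giving input = 3 dBu.

3 dBu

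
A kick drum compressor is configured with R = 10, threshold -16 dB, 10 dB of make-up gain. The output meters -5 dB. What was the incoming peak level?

Stripping the +10 dB make-up gives -15 dB at the gain stage.
That's 1 dB above the -16 dB threshold.
Before 10:1 compression the overshoot was 1 × 10 = 10 dB, so input = -16 + 10 = -6 dB.

-6 dB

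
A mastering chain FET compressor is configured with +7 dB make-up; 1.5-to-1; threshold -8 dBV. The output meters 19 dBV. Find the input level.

22 dBV

Remove make-up: 19 − 7 = 12 dBV.
The compressed level sits 12 − (-8) = 20 dB over threshold.
Undo the ratio: input overshoot = 20 × 1.5 = 30 dB, giving input = 22 dBV.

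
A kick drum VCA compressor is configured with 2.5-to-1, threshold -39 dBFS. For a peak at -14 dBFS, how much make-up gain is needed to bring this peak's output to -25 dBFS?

The peak compresses to -39 + 25/2.5 = -29 dBFS.
To reach -25 dBFS requires -25 − (-29) = 4 dB of make-up.

4 dB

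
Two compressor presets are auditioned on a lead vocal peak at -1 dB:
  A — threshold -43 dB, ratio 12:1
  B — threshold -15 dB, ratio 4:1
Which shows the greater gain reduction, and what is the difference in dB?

A, by 28 dB

A: 42 dB over, compressed to 3.5 dB over, so 38.5 dB of GR.
B: 14 dB over, compressed to 3.5 dB over, so 10.5 dB of GR.
A applies 28 dB more gain reduction.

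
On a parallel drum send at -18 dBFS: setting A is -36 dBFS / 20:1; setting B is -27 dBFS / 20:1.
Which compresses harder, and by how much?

A, by 8.55 dB

A: overshoot 18 dB → output overshoot 0.9 dB → GR 17.1 dB.
B: overshoot 9 dB → output overshoot 0.45 dB → GR 8.55 dB.
A applies 8.55 dB more gain reduction.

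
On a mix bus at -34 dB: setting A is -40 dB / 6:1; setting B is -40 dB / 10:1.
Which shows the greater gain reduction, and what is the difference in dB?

A: GR = 6 − 6/6 = 5 dB.
B: GR = 6 − 6/10 = 5.4 dB.
B reduces 0.4 dB more.

B, by 0.4 dB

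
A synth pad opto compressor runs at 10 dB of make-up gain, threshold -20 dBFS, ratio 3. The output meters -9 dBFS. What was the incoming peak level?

Stripping the +10 dB make-up gives -19 dBFS at the gain stage.
The compressed level sits -19 − (-20) = 1 dB over threshold.
Before 3:1 compression the overshoot was 1 × 3 = 3 dB, so input = -20 + 3 = -17 dBFS.

-17 dBFS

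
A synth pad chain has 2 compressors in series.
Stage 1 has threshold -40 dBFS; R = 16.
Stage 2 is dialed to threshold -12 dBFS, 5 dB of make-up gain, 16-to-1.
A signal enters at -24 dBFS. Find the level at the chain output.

Stage 1: 16 dB above -40 dBFS, reduced 16:1 to 1 dB above → -39 dBFS.
Stage 2: -39 dBFS ≤ -12 dBFS, so stage 2 doesn't engage; make-up brings it to -34 dBFS.

-34 dBFS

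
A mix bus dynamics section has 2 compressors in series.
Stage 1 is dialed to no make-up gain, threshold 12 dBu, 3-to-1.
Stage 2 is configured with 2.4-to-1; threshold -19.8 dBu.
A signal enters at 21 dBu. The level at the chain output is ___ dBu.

-5.3 dBu

Stage 1: overshoot 9 dB → 9/3 = 3 dB → 15 dBu.
Stage 2: overshoot 34.8 dB → 34.8/2.4 = 14.5 dB → -5.3 dBu.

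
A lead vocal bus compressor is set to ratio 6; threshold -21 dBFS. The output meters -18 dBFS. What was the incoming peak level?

Post-compression overshoot = -18 − (-21) = 3 dB.
Input overshoot = R × output overshoot = 18 dB → input = -21 + 18 = -3 dBFS.

-3 dBFS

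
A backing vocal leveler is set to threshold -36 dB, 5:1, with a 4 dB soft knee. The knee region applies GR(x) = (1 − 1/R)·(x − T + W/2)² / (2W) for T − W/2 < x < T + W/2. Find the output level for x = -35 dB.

-35.9 dB

x − T + W/2 = -35 − (-36) + 2 = 3.
GR = (1 − 1/5) × 3² / 8 = 0.8 × 9 / 8 = 0.9 dB.
Output = -35 − 0.9 = -35.9 dB.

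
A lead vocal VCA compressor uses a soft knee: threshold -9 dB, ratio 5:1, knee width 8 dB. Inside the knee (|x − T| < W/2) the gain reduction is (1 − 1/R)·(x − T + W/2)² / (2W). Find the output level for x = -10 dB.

-10.45 dB

x − T + W/2 = -10 − (-9) + 4 = 3.
GR = (1 − 1/5) × 3² / 16 = 0.8 × 9 / 16 = 0.45 dB.
Output = -10 − 0.45 = -10.45 dB.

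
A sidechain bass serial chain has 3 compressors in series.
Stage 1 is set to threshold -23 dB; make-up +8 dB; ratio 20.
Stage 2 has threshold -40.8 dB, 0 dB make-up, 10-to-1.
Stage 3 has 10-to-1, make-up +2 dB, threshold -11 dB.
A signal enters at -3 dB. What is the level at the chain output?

-36.12 dB

Stage 1: -3 dB is 20 dB over -23 dB; at 20:1 that becomes 1 dB over, giving -22 dB; +8 dB make-up → -14 dB.
Stage 2: 26.8 dB above -40.8 dB, reduced 10:1 to 2.68 dB above → -38.12 dB.
Stage 3: -38.12 dB is at or below the -11 dB threshold — no compression; make-up brings it to -36.12 dB.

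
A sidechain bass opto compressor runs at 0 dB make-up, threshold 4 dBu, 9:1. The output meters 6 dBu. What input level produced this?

Post-compression overshoot = 6 − 4 = 2 dB.
Input overshoot = R × output overshoot = 18 dB → input = 4 + 18 = 22 dBu.

22 dBu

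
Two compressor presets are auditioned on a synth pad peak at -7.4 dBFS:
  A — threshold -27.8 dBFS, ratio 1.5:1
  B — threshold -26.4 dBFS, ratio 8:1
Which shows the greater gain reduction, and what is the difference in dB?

A: GR = 20.4 − 20.4/1.5 = 6.8 dB.
B: GR = 19 − 19/8 = 16.625 dB.
B reduces 9.825 dB more.

B, by 9.825 dB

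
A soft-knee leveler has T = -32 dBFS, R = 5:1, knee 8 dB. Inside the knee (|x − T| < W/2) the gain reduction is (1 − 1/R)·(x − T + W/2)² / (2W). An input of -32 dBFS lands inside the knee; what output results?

-32.8 dBFS

x − T + W/2 = -32 − (-32) + 4 = 4.
GR = (1 − 1/5) × 4² / 16 = 0.8 × 16 / 16 = 0.8 dB.
Output = -32 − 0.8 = -32.8 dBFS.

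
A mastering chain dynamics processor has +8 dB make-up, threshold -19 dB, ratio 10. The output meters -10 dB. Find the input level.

-9 dB

Remove make-up: -10 − 8 = -18 dB.
The compressed level sits -18 − (-19) = 1 dB over threshold.
Undo the ratio: input overshoot = 1 × 10 = 10 dB, giving input = -9 dB.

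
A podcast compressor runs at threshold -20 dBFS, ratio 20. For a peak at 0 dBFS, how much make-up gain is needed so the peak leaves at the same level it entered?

The peak compresses to -20 + 20/20 = -19 dBFS.
To reach 0 dBFS requires 0 − (-19) = 19 dB of make-up.

19 dB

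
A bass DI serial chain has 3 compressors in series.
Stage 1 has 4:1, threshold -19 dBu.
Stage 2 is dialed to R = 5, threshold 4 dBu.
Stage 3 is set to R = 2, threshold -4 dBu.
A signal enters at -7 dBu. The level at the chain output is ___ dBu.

Stage 1: 12 dB above -19 dBu, reduced 4:1 to 3 dB above → -16 dBu.
Stage 2: -16 dBu is at or below the 4 dBu threshold — no compression; output -16 dBu.
Stage 3: below threshold (-16 ≤ -4); passes unchanged; output -16 dBu.

-16 dBu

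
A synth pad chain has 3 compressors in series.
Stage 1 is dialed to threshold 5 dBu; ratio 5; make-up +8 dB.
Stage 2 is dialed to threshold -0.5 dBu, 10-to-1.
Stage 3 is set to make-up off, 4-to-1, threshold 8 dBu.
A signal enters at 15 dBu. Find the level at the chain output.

1.05 dBu

Stage 1: 10 dB above 5 dBu, reduced 5:1 to 2 dB above → 7 dBu; +8 dB make-up → 15 dBu.
Stage 2: 15.5 dB above -0.5 dBu, reduced 10:1 to 1.55 dB above → 1.05 dBu.
Stage 3: 1.05 dBu ≤ 8 dBu, so stage 3 doesn't engage; output 1.05 dBu.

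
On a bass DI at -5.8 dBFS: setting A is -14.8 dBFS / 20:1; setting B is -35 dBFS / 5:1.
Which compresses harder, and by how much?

B, by 14.81 dB

A: overshoot 9 dB → output overshoot 0.45 dB → GR 8.55 dB.
B: overshoot 29.2 dB → output overshoot 5.84 dB → GR 23.36 dB.
Difference: 14.81 dB in favour of B.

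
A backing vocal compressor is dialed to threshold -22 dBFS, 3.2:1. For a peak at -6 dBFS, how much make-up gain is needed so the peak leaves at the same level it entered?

11 dB

Without make-up, output = threshold + overshoot/3.2 = -22 + 5 = -17 dBFS.
Gap to target: 11 dB.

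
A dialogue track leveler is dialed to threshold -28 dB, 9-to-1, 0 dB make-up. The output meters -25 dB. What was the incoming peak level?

That's 3 dB above the -28 dB threshold.
Undo the ratio: input overshoot = 3 × 9 = 27 dB, giving input = -1 dB.

-1 dB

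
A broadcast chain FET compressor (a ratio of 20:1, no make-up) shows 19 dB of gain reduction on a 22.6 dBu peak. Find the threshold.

Gain reduction = 22.6 − 3.6 = 19 dB; output overshoot = GR / (R − 1) = 19 / 19 = 1 dB.
Threshold = output − output overshoot = 3.6 − 1 = 2.6 dBu.

2.6 dBu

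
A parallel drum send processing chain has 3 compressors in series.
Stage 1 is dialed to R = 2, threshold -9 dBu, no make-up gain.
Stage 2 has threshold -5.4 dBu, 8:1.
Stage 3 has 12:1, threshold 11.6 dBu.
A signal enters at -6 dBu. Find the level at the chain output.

-7.5 dBu

Stage 1: 3 dB above -9 dBu, reduced 2:1 to 1.5 dB above → -7.5 dBu.
Stage 2: -7.5 dBu ≤ -5.4 dBu, so stage 2 doesn't engage; output -7.5 dBu.
Stage 3: below threshold (-7.5 ≤ 11.6); passes unchanged; output -7.5 dBu.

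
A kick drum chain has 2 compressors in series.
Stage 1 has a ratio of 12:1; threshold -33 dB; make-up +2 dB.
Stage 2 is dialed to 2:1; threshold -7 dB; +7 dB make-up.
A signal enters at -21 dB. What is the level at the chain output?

-23 dB

Stage 1: overshoot 12 dB → 12/12 = 1 dB → -32 dB; +2 dB make-up → -30 dB.
Stage 2: below threshold (-30 ≤ -7); passes unchanged; make-up brings it to -23 dB.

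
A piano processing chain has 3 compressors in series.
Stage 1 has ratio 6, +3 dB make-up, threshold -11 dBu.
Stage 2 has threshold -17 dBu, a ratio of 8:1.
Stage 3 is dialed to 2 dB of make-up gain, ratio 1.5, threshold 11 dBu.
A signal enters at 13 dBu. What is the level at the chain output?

Stage 1: 24 dB above -11 dBu, reduced 6:1 to 4 dB above → -7 dBu; +3 dB make-up → -4 dBu.
Stage 2: 13 dB above -17 dBu, reduced 8:1 to 1.625 dB above → -15.375 dBu.
Stage 3: -15.375 dBu is at or below the 11 dBu threshold — no compression; make-up brings it to -13.375 dBu.

-13.375 dBu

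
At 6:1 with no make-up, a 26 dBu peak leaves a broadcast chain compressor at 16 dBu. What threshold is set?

14 dBu

Input is 12 dB above T (since output overshoot × R = input overshoot: (16 − T)·6 = 26 − T gives T = 14 dBu).
Check: 14 + (26 − 14)/6 = 14 + 2 = 16 dBu. ✓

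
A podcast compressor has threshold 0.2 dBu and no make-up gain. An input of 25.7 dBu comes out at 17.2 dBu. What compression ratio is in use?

Input overshoot = 25.7 − 0.2 = 25.5 dB; output overshoot = 17.2 − 0.2 = 17 dB.
Ratio = 25.5 / 17 = 1.5.

1.5:1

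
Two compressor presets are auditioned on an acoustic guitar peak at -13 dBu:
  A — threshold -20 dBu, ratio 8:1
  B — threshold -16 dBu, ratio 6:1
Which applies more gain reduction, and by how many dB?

A, by 3.625 dB

A: overshoot 7 dB → output overshoot 0.875 dB → GR 6.125 dB.
B: overshoot 3 dB → output overshoot 0.5 dB → GR 2.5 dB.
Difference: 3.625 dB in favour of A.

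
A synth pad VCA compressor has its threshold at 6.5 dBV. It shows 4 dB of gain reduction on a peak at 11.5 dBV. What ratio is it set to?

Input overshoot = 11.5 − 6.5 = 5 dB.
Output overshoot = 5 − 4 = 1 dB.
Ratio = input overshoot / output overshoot = 5 / 1 = 5.

5:1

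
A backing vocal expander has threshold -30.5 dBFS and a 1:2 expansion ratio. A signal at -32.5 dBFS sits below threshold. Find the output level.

-34.5 dBFS

Undershoot = (-30.5) − (-32.5) = 2 dB.
At 1:2, that expands to 4 dB under threshold.
Output = -30.5 − 4 = -34.5 dBFS.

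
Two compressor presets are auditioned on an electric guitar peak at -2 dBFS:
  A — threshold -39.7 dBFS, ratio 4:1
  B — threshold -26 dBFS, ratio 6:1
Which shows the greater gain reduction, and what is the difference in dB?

A: GR = 37.7 − 37.7/4 = 28.275 dB.
B: GR = 24 − 24/6 = 20 dB.
A applies 8.275 dB more gain reduction.

A, by 8.275 dB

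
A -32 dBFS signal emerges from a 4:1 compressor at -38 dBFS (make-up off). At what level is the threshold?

Input is 8 dB above T (since output overshoot × R = input overshoot: (-38 − T)·4 = -32 − T gives T = -40 dBFS).
Check: -40 + (-32 − (-40))/4 = -40 + 2 = -38 dBFS. ✓

-40 dBFS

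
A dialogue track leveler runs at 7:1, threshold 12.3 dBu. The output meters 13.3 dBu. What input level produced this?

The compressed level sits 13.3 − 12.3 = 1 dB over threshold.
Input overshoot = R × output overshoot = 7 dB → input = 12.3 + 7 = 19.3 dBu.

19.3 dBu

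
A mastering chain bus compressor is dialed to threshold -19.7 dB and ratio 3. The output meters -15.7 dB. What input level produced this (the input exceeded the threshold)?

That's 4 dB above the -19.7 dB threshold.
Before 3:1 compression the overshoot was 4 × 3 = 12 dB, so input = -19.7 + 12 = -7.7 dB.

-7.7 dB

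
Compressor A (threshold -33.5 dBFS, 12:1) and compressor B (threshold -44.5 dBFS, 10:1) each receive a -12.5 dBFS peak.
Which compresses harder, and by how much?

A: GR = 21 − 21/12 = 19.25 dB.
B: GR = 32 − 32/10 = 28.8 dB.
B reduces 9.55 dB more.

B, by 9.55 dB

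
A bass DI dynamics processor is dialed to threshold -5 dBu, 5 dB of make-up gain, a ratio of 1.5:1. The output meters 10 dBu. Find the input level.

10 dBu

Stripping the +5 dB make-up gives 5 dBu at the gain stage.
The compressed level sits 5 − (-5) = 10 dB over threshold.
Undo the ratio: input overshoot = 10 × 1.5 = 15 dB, giving input = 10 dBu.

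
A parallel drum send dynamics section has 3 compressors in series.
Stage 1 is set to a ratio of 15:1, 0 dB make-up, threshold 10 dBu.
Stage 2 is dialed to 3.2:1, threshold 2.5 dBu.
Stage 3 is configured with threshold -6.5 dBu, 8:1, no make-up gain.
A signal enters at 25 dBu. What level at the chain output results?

-5.042969 dBu

Stage 1: 15 dB above 10 dBu, reduced 15:1 to 1 dB above → 11 dBu.
Stage 2: 11 dBu is 8.5 dB over 2.5 dBu; at 3.2:1 that becomes 2.65625 dB over, giving 5.15625 dBu.
Stage 3: overshoot 11.65625 dB → 11.65625/8 = 1.457031 dB → -5.042969 dBu.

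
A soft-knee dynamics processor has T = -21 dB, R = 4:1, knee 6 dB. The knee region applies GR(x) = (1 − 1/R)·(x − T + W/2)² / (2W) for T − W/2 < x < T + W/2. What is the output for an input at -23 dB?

x − T + W/2 = -23 − (-21) + 3 = 1.
GR = (1 − 1/4) × 1² / 12 = 0.75 × 1 / 12 = 0.0625 dB.
Output = -23 − 0.0625 = -23.0625 dB.

-23.0625 dB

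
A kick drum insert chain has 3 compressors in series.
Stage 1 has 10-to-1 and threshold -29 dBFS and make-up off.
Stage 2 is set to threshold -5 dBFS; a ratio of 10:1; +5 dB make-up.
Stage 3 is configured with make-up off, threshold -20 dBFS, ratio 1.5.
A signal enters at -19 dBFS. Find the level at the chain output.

-23 dBFS

Stage 1: -19 dBFS is 10 dB over -29 dBFS; at 10:1 that becomes 1 dB over, giving -28 dBFS.
Stage 2: -28 dBFS is at or below the -5 dBFS threshold — no compression; make-up brings it to -23 dBFS.
Stage 3: -23 dBFS ≤ -20 dBFS, so stage 3 doesn't engage; output -23 dBFS.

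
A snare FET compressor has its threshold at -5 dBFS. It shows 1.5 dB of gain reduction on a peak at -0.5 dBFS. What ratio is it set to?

Input overshoot = -0.5 − (-5) = 4.5 dB.
Output overshoot = 4.5 − 1.5 = 3 dB.
Ratio = input overshoot / output overshoot = 4.5 / 3 = 1.5.

1.5:1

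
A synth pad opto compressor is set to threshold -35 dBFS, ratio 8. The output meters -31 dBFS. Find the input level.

-3 dBFS

That's 4 dB above the -35 dBFS threshold.
Input overshoot = R × output overshoot = 32 dB → input = -35 + 32 = -3 dBFS.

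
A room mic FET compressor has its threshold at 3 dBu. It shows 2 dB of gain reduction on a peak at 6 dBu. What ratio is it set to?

Input overshoot = 6 − 3 = 3 dB.
Output overshoot = 3 − 2 = 1 dB.
Ratio = input overshoot / output overshoot = 3 / 1 = 3.

3:1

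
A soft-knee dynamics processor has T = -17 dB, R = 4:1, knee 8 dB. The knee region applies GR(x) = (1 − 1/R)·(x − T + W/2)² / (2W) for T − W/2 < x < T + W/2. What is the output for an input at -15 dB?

x − T + W/2 = -15 − (-17) + 4 = 6.
GR = (1 − 1/4) × 6² / 16 = 0.75 × 36 / 16 = 1.6875 dB.
Output = -15 − 1.6875 = -16.6875 dB.

-16.6875 dB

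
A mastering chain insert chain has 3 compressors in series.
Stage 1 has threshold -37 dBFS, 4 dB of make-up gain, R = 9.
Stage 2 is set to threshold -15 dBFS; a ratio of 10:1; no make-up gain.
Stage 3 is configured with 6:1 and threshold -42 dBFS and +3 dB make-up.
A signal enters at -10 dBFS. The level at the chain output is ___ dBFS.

Stage 1: overshoot 27 dB → 27/9 = 3 dB → -34 dBFS; +4 dB make-up → -30 dBFS.
Stage 2: -30 dBFS ≤ -15 dBFS, so stage 2 doesn't engage; output -30 dBFS.
Stage 3: overshoot 12 dB → 12/6 = 2 dB → -40 dBFS; +3 dB make-up → -37 dBFS.

-37 dBFS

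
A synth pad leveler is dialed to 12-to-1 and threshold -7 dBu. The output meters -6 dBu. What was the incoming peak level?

5 dBu

Post-compression overshoot = -6 − (-7) = 1 dB.
Undo the ratio: input overshoot = 1 × 12 = 12 dB, giving input = 5 dBu.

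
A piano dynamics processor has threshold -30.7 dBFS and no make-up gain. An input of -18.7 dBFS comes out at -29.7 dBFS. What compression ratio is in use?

Input overshoot = -18.7 − (-30.7) = 12 dB; output overshoot = -29.7 − (-30.7) = 1 dB.
Ratio = 12 / 1 = 12.

12:1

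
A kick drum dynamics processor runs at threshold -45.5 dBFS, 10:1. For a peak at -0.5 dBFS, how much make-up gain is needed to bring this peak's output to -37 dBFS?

Without make-up, output = threshold + overshoot/10 = -45.5 + 4.5 = -41 dBFS.
Gap to target: 4 dB.

4 dB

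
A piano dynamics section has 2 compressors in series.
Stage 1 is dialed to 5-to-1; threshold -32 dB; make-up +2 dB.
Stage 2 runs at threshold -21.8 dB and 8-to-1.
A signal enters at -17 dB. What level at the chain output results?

-27 dB

Stage 1: 15 dB above -32 dB, reduced 5:1 to 3 dB above → -29 dB; +2 dB make-up → -27 dB.
Stage 2: -27 dB is at or below the -21.8 dB threshold — no compression; output -27 dB.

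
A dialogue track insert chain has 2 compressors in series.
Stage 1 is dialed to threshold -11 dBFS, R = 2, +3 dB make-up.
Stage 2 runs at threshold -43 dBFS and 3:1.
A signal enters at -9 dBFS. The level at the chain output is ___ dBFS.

-31 dBFS

Stage 1: 2 dB above -11 dBFS, reduced 2:1 to 1 dB above → -10 dBFS; +3 dB make-up → -7 dBFS.
Stage 2: -7 dBFS is 36 dB over -43 dBFS; at 3:1 that becomes 12 dB over, giving -31 dBFS.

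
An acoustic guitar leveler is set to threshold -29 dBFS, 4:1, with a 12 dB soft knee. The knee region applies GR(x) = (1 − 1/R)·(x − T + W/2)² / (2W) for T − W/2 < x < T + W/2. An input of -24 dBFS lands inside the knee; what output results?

-27.78125 dBFS

x − T + W/2 = -24 − (-29) + 6 = 11.
GR = (1 − 1/4) × 11² / 24 = 0.75 × 121 / 24 = 3.78125 dB.
Output = -24 − 3.78125 = -27.78125 dBFS.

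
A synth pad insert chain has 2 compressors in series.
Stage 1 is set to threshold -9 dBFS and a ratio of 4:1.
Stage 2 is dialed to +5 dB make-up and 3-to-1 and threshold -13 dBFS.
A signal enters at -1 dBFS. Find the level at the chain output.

Stage 1: -1 dBFS is 8 dB over -9 dBFS; at 4:1 that becomes 2 dB over, giving -7 dBFS.
Stage 2: 6 dB above -13 dBFS, reduced 3:1 to 2 dB above → -11 dBFS; +5 dB make-up → -6 dBFS.

-6 dBFS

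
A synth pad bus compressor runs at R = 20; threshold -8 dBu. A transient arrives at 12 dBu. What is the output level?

-7 dBu

12 dBu sits 20 dB over threshold.
20:1 compression reduces that to 20/20 = 1 dB over.
That puts the output at -7 dBu.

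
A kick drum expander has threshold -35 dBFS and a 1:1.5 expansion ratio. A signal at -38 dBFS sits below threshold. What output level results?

-39.5 dBFS

The input is 3 dB below the -35 dBFS threshold.
A 1:1.5 expander multiplies undershoot by 1.5: 3 × 1.5 = 4.5 dB below threshold.
Output = -35 − 4.5 = -39.5 dBFS.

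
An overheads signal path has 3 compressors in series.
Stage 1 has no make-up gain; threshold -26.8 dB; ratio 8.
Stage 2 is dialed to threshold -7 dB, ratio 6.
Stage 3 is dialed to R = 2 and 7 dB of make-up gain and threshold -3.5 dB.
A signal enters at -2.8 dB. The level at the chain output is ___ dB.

Stage 1: 24 dB above -26.8 dB, reduced 8:1 to 3 dB above → -23.8 dB.
Stage 2: below threshold (-23.8 ≤ -7); passes unchanged; output -23.8 dB.
Stage 3: -23.8 dB is at or below the -3.5 dB threshold — no compression; make-up brings it to -16.8 dB.

-16.8 dB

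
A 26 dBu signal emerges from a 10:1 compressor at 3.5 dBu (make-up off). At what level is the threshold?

Input is 25 dB above T (since output overshoot × R = input overshoot: (3.5 − T)·10 = 26 − T gives T = 1 dBu).
Check: 1 + (26 − 1)/10 = 1 + 2.5 = 3.5 dBu. ✓

1 dBu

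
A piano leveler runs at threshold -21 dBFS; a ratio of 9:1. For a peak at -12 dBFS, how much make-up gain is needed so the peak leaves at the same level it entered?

The peak compresses to -21 + 9/9 = -20 dBFS.
To reach -12 dBFS requires -12 − (-20) = 8 dB of make-up.

8 dB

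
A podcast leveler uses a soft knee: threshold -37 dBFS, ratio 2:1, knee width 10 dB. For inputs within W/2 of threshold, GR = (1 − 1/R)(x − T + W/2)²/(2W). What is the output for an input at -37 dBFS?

x − T + W/2 = -37 − (-37) + 5 = 5.
GR = (1 − 1/2) × 5² / 20 = 0.5 × 25 / 20 = 0.625 dB.
Output = -37 − 0.625 = -37.625 dBFS.

-37.625 dBFS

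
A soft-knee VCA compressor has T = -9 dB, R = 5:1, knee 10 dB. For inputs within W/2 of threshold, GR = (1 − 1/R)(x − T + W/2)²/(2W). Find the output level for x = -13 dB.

-13.04 dB

x − T + W/2 = -13 − (-9) + 5 = 1.
GR = (1 − 1/5) × 1² / 20 = 0.8 × 1 / 20 = 0.04 dB.
Output = -13 − 0.04 = -13.04 dB.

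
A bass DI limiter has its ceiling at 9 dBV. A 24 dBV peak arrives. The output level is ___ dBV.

A brickwall limiter is an ∞:1 compressor: any input above the ceiling is clamped to 9 dBV.

9 dBV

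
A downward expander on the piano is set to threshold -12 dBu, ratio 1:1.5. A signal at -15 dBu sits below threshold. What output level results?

-16.5 dBu

Below threshold, a 1:1.5 expander applies gain = (1.5−1)×(T − x) of attenuation.
(1.5−1) × 3 = 1.5 dB, so output = -15 − 1.5 = -16.5 dBu.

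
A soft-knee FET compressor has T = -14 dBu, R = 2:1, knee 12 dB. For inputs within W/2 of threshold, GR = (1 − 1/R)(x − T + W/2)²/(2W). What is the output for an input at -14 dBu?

x − T + W/2 = -14 − (-14) + 6 = 6.
GR = (1 − 1/2) × 6² / 24 = 0.5 × 36 / 24 = 0.75 dB.
Output = -14 − 0.75 = -14.75 dBu.

-14.75 dBu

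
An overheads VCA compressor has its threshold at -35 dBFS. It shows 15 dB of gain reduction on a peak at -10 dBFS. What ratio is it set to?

Input overshoot = -10 − (-35) = 25 dB.
Output overshoot = 25 − 15 = 10 dB.
Ratio = input overshoot / output overshoot = 25 / 10 = 2.5.

2.5:1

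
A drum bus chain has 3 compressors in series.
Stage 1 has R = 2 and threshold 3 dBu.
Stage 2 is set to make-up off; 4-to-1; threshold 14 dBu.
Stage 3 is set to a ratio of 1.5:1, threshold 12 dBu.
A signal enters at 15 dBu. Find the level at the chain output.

9 dBu

Stage 1: 15 dBu is 12 dB over 3 dBu; at 2:1 that becomes 6 dB over, giving 9 dBu.
Stage 2: below threshold (9 ≤ 14); passes unchanged; output 9 dBu.
Stage 3: 9 dBu ≤ 12 dBu, so stage 3 doesn't engage; output 9 dBu.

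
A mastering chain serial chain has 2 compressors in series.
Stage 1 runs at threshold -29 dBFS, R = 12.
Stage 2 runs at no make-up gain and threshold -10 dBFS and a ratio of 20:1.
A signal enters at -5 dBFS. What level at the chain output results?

-27 dBFS

Stage 1: -5 dBFS is 24 dB over -29 dBFS; at 12:1 that becomes 2 dB over, giving -27 dBFS.
Stage 2: -27 dBFS ≤ -10 dBFS, so stage 2 doesn't engage; output -27 dBFS.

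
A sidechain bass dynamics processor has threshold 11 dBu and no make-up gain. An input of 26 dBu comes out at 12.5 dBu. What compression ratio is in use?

Input overshoot = 26 − 11 = 15 dB; output overshoot = 12.5 − 11 = 1.5 dB.
Ratio = 15 / 1.5 = 10.

10:1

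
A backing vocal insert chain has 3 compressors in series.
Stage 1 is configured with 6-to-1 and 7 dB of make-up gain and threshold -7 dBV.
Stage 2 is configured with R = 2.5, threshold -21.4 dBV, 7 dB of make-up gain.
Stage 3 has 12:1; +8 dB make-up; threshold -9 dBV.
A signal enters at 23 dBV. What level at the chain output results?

-0.57 dBV

Stage 1: 30 dB above -7 dBV, reduced 6:1 to 5 dB above → -2 dBV; +7 dB make-up → 5 dBV.
Stage 2: overshoot 26.4 dB → 26.4/2.5 = 10.56 dB → -10.84 dBV; +7 dB make-up → -3.84 dBV.
Stage 3: overshoot 5.16 dB → 5.16/12 = 0.43 dB → -8.57 dBV; +8 dB make-up → -0.57 dBV.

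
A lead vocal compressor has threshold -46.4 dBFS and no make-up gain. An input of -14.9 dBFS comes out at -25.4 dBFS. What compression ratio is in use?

1.5:1

Input overshoot = -14.9 − (-46.4) = 31.5 dB; output overshoot = -25.4 − (-46.4) = 21 dB.
Ratio = 31.5 / 21 = 1.5.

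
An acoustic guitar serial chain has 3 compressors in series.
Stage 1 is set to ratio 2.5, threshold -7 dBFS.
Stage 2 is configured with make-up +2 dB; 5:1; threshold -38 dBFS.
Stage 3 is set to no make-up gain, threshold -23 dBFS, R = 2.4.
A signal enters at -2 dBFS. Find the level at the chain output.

-29.4 dBFS

Stage 1: -2 dBFS is 5 dB over -7 dBFS; at 2.5:1 that becomes 2 dB over, giving -5 dBFS.
Stage 2: 33 dB above -38 dBFS, reduced 5:1 to 6.6 dB above → -31.4 dBFS; +2 dB make-up → -29.4 dBFS.
Stage 3: below threshold (-29.4 ≤ -23); passes unchanged; output -29.4 dBFS.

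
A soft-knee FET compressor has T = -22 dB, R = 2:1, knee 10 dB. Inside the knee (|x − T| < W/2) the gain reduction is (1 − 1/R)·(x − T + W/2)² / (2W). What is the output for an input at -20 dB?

x − T + W/2 = -20 − (-22) + 5 = 7.
GR = (1 − 1/2) × 7² / 20 = 0.5 × 49 / 20 = 1.225 dB.
Output = -20 − 1.225 = -21.225 dB.

-21.225 dB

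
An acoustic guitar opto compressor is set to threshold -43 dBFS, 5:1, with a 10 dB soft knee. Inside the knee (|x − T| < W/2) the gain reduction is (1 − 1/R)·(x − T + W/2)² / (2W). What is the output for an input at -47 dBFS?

-47.04 dBFS

x − T + W/2 = -47 − (-43) + 5 = 1.
GR = (1 − 1/5) × 1² / 20 = 0.8 × 1 / 20 = 0.04 dB.
Output = -47 − 0.04 = -47.04 dBFS.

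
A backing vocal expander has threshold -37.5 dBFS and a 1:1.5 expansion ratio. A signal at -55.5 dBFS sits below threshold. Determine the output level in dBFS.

-64.5 dBFS

Undershoot = (-37.5) − (-55.5) = 18 dB.
At 1:1.5, that expands to 27 dB under threshold.
Output = -37.5 − 27 = -64.5 dBFS.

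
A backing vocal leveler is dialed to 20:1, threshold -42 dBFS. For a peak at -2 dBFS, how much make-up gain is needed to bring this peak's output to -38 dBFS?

Overshoot 40 dB → 40/20 = 2 dB after compression, so the compressed level is -42 + 2 = -40 dBFS.
Make-up = target − compressed = -38 − (-40) = 2 dB.

2 dB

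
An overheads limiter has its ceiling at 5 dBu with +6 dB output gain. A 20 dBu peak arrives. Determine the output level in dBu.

11 dBu

A brickwall limiter is an ∞:1 compressor: any input above the ceiling is clamped to 5 dBu.
Output gain then adds 6 dB: 5 + 6 = 11 dBu.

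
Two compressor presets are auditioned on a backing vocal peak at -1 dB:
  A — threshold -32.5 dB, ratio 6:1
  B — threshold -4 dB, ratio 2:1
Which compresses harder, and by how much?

A, by 24.75 dB

A: GR = 31.5 − 31.5/6 = 26.25 dB.
B: GR = 3 − 3/2 = 1.5 dB.
A applies 24.75 dB more gain reduction.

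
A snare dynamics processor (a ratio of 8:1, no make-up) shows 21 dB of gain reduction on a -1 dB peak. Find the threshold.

Input is 24 dB above T (since output overshoot × R = input overshoot: (-22 − T)·8 = -1 − T gives T = -25 dB).
Check: -25 + (-1 − (-25))/8 = -25 + 3 = -22 dB. ✓

-25 dB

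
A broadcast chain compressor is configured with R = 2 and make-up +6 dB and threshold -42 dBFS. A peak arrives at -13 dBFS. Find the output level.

-21.5 dBFS

-13 dBFS sits 29 dB over threshold.
At 2:1 the overshoot is divided by 2, leaving 14.5 dB above threshold.
That puts the output at -27.5 dBFS; make-up adds 6 dB, giving -21.5 dBFS.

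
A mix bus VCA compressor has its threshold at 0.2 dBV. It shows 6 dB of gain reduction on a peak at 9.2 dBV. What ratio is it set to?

3:1

Input overshoot = 9.2 − 0.2 = 9 dB.
Output overshoot = 9 − 6 = 3 dB.
Ratio = input overshoot / output overshoot = 9 / 3 = 3.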